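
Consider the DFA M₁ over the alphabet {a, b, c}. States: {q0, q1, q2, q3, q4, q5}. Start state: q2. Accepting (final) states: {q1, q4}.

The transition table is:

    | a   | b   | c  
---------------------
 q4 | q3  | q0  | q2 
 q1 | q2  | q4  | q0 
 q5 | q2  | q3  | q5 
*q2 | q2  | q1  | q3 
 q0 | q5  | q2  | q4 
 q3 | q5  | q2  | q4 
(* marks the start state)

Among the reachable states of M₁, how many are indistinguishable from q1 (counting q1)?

All states are reachable from the start state.
P0 = {q1,q4} | {q0,q2,q3,q5}.
Split {q1,q4} by δ(·,b) → {q1} and {q4}.
Split {q0,q2,q3,q5} by δ(·,b) → {q0,q3,q5} and {q2}.
On input a, block {q0,q3,q5} splits into {q0,q3} and {q5}.
The partition is now stable with 5 blocks: {q1} | {q0,q3} | {q4} | {q2} | {q5}.
State q1 belongs to the block {q1}, which has 1 states.

1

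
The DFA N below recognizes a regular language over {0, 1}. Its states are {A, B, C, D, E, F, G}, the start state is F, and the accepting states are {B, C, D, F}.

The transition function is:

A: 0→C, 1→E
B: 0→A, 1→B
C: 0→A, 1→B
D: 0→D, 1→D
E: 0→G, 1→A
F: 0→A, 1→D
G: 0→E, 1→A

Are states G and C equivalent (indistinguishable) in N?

Every state is reachable, so we keep all 7.
Initial partition by acceptance: {B,C,D,F} | {A,E,G}.
Split {B,C,D,F} by δ(·,0) → {B,C,F} and {D}.
Refine {B,C,F} on symbol 1: members go to different blocks, giving {B,C} and {F}.
On input 0, block {A,E,G} splits into {E,G} and {A}.
Stable partition: {B,C} | {E,G} | {D} | {F} | {A} — 5 equivalence classes.
G and C end up in different blocks, so they are distinguishable. For instance, the string 'ε' is accepted from only C.

No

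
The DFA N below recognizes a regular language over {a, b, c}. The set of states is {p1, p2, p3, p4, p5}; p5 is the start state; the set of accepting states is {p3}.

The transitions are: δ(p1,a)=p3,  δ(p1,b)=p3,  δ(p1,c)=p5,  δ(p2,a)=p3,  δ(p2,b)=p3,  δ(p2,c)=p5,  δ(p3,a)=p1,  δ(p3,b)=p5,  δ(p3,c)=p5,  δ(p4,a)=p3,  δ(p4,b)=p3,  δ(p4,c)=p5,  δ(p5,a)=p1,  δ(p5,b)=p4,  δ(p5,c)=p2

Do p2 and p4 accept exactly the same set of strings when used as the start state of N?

Yes

All states are reachable from the start state.
Start with accepting vs non-accepting: {p3} | {p1,p2,p4,p5}.
On input a, block {p1,p2,p4,p5} splits into {p1,p2,p4} and {p5}.
No further refinement is possible. Final partition (3 blocks): {p3} | {p1,p2,p4} | {p5}.
p2 and p4 lie in the same block of the stable partition, so they are equivalent — no string distinguishes them.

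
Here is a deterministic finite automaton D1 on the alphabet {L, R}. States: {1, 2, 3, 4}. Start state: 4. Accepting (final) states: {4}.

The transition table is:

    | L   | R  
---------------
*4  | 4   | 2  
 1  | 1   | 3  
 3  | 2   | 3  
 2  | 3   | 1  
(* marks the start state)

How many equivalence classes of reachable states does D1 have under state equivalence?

2

Every state is reachable, so we keep all 4.
Initial partition by acceptance: {4} | {1,2,3}.
Stable partition: {4} | {1,2,3} — 2 equivalence classes.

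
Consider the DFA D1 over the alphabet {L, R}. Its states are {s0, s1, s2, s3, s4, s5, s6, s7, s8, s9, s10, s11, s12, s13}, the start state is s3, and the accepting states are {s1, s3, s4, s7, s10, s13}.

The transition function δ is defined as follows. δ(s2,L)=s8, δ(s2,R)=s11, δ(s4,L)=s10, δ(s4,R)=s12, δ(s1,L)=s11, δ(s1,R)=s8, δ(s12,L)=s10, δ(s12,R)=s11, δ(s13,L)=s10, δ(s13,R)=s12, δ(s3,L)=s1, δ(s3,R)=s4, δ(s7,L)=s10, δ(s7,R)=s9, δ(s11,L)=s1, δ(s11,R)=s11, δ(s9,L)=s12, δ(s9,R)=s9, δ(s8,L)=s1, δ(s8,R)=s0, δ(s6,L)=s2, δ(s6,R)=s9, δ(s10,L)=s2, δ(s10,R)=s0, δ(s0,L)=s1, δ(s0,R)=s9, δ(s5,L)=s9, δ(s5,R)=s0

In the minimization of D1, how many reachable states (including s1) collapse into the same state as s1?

States {s5,s6,s7,s13} cannot be reached from the start state, so discard them.
Start with accepting vs non-accepting: {s1,s3,s4,s10} | {s0,s2,s8,s9,s11,s12}.
Split {s1,s3,s4,s10} by δ(·,L) → {s1,s10} and {s3,s4}.
On input L, block {s0,s2,s8,s9,s11,s12} splits into {s0,s8,s11,s12} and {s2,s9}.
Refine {s1,s10} on symbol L: members go to different blocks, giving {s1} and {s10}.
On input L, block {s0,s8,s11,s12} splits into {s0,s8,s11} and {s12}.
On input R, block {s0,s8,s11} splits into {s8,s11} and {s0}.
Split {s8,s11} by δ(·,R) → {s8} and {s11}.
Refine {s3,s4} on symbol L: members go to different blocks, giving {s3} and {s4}.
Refine {s2,s9} on symbol L: members go to different blocks, giving {s2} and {s9}.
No further refinement is possible. Final partition (10 blocks): {s1} | {s8} | {s3} | {s2} | {s10} | {s12} | {s0} | {s11} | {s4} | {s9}.
State s1 belongs to the block {s1}, which has 1 states.

1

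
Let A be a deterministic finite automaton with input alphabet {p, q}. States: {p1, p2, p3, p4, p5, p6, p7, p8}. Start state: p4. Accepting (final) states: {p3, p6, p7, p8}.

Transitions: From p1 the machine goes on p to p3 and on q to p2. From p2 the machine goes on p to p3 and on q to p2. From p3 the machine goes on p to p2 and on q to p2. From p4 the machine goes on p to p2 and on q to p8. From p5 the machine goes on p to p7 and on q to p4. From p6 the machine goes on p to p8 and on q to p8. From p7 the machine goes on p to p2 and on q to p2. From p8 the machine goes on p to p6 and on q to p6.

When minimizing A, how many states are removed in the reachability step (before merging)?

3

BFS from p4 reaches {p2, p3, p4, p6, p8}; the 3 state(s) p1, p5, p7 are never visited.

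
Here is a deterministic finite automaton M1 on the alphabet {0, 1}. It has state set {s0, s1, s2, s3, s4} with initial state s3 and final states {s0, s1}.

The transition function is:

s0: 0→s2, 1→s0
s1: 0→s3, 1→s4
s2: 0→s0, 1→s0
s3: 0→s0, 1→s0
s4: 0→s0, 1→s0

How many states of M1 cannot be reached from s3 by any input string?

2

No path from s3 leads to s1, s4; the other 3 states are all reachable.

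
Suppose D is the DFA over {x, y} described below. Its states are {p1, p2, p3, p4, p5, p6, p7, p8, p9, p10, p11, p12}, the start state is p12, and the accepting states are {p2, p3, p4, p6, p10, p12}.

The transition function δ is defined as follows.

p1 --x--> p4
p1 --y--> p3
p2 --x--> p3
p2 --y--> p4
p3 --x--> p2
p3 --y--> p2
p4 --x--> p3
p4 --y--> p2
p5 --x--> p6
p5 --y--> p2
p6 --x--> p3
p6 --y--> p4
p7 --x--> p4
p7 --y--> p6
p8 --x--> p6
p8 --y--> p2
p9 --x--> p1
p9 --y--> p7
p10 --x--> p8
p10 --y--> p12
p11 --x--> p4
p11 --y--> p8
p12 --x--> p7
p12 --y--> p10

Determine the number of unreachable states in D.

Starting at p12 and following transitions, the reachable set is {p2, p3, p4, p6, p7, p8, p10, p12}. That leaves p1, p5, p9, p11 unreachable — 4 in total.

4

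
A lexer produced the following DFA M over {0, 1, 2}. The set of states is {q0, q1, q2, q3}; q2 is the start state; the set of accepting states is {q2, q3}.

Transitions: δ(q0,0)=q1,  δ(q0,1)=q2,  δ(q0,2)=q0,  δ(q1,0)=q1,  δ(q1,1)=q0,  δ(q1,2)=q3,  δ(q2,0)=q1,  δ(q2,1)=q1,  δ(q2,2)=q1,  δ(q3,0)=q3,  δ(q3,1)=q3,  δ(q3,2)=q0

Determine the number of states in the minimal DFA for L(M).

4

P0 = {q2,q3} | {q0,q1}.
On input 0, block {q2,q3} splits into {q2} and {q3}.
Split {q0,q1} by δ(·,1) → {q0} and {q1}.
The partition is now stable with 4 blocks: {q2} | {q0} | {q3} | {q1}.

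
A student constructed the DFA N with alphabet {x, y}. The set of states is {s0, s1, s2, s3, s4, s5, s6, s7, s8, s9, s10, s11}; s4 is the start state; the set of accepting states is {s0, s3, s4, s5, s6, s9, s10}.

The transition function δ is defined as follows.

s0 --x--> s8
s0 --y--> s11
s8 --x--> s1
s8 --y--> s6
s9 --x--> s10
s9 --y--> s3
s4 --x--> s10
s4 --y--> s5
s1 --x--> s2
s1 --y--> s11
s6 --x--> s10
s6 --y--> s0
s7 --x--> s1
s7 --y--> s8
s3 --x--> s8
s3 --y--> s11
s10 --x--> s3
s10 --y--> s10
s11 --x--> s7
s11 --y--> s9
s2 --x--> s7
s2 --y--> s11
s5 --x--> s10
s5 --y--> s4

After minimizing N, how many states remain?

6

Every state is reachable, so we keep all 12.
P0 = {s0,s3,s4,s5,s6,s9,s10} | {s1,s2,s7,s8,s11}.
Split {s0,s3,s4,s5,s6,s9,s10} by δ(·,x) → {s4,s5,s6,s9,s10} and {s0,s3}.
Split {s4,s5,s6,s9,s10} by δ(·,x) → {s4,s5,s6,s9} and {s10}.
Refine {s4,s5,s6,s9} on symbol y: members go to different blocks, giving {s4,s5} and {s6,s9}.
Refine {s1,s2,s7,s8,s11} on symbol y: members go to different blocks, giving {s1,s2,s7} and {s8,s11}.
Stable partition: {s4,s5} | {s1,s2,s7} | {s0,s3} | {s10} | {s6,s9} | {s8,s11} — 6 equivalence classes.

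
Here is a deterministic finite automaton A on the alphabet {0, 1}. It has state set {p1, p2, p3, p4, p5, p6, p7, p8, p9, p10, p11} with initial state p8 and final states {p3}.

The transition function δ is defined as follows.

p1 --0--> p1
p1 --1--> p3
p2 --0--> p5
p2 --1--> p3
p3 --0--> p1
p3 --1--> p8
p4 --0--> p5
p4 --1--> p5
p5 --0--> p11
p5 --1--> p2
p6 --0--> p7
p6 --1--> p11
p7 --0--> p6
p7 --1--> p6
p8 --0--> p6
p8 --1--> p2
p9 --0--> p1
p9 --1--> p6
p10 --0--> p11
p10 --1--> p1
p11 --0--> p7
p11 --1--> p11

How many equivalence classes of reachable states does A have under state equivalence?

5

States {p4,p9,p10} cannot be reached from the start state, so discard them.
Initial partition by acceptance: {p3} | {p1,p2,p5,p6,p7,p8,p11}.
On input 1, block {p1,p2,p5,p6,p7,p8,p11} splits into {p5,p6,p7,p8,p11} and {p1,p2}.
Split {p5,p6,p7,p8,p11} by δ(·,1) → {p6,p7,p11} and {p5,p8}.
On input 0, block {p1,p2} splits into {p1} and {p2}.
No further refinement is possible. Final partition (5 blocks): {p3} | {p6,p7,p11} | {p1} | {p5,p8} | {p2}.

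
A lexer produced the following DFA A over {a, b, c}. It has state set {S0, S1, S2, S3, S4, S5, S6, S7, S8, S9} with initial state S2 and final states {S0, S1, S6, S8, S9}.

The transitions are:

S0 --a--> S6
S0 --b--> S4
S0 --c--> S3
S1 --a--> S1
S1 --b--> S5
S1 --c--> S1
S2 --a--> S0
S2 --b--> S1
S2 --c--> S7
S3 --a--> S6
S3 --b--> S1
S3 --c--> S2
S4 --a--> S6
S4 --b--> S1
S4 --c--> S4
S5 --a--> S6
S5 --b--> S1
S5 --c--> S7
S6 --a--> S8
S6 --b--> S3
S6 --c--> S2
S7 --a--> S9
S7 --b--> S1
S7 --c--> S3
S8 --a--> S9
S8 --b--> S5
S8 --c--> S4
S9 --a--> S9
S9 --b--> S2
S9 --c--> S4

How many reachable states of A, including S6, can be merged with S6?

All states are reachable from the start state.
Start with accepting vs non-accepting: {S0,S1,S6,S8,S9} | {S2,S3,S4,S5,S7}.
Split {S0,S1,S6,S8,S9} by δ(·,c) → {S0,S6,S8,S9} and {S1}.
No further refinement is possible. Final partition (3 blocks): {S0,S6,S8,S9} | {S2,S3,S4,S5,S7} | {S1}.
State S6 belongs to the block {S0,S6,S8,S9}, which has 4 states.

4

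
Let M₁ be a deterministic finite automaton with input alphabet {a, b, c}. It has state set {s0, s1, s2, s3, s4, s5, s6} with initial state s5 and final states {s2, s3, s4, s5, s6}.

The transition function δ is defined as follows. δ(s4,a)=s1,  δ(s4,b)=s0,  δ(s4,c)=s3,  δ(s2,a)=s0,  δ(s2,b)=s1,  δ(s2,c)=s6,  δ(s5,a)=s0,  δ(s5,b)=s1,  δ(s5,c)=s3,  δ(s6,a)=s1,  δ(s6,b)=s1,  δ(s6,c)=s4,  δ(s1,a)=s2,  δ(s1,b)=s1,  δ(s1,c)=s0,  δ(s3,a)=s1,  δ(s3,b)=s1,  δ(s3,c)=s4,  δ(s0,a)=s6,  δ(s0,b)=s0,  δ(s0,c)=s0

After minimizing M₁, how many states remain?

2

Initial partition by acceptance: {s2,s3,s4,s5,s6} | {s0,s1}.
No further refinement is possible. Final partition (2 blocks): {s2,s3,s4,s5,s6} | {s0,s1}.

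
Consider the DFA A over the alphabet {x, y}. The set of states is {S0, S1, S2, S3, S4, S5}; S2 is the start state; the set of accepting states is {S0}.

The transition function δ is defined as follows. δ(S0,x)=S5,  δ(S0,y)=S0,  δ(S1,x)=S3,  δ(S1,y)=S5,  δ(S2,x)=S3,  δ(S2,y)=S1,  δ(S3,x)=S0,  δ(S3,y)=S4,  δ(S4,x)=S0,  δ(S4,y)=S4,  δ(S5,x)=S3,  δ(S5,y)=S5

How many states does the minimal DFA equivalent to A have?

3

Initial partition by acceptance: {S0} | {S1,S2,S3,S4,S5}.
On input x, block {S1,S2,S3,S4,S5} splits into {S1,S2,S5} and {S3,S4}.
No further refinement is possible. Final partition (3 blocks): {S0} | {S1,S2,S5} | {S3,S4}.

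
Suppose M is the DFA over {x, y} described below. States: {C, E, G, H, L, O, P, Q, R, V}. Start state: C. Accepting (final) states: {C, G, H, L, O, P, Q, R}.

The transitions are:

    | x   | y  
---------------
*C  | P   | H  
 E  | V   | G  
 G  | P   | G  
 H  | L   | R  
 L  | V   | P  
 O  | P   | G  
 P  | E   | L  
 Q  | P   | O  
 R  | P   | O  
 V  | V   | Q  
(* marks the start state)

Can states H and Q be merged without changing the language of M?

Every state is reachable, so we keep all 10.
Initial partition by acceptance: {C,G,H,L,O,P,Q,R} | {E,V}.
On input x, block {C,G,H,L,O,P,Q,R} splits into {C,G,H,O,Q,R} and {L,P}.
The partition is now stable with 3 blocks: {C,G,H,O,Q,R} | {E,V} | {L,P}.
H and Q lie in the same block of the stable partition, so they are equivalent — no string distinguishes them.

Yes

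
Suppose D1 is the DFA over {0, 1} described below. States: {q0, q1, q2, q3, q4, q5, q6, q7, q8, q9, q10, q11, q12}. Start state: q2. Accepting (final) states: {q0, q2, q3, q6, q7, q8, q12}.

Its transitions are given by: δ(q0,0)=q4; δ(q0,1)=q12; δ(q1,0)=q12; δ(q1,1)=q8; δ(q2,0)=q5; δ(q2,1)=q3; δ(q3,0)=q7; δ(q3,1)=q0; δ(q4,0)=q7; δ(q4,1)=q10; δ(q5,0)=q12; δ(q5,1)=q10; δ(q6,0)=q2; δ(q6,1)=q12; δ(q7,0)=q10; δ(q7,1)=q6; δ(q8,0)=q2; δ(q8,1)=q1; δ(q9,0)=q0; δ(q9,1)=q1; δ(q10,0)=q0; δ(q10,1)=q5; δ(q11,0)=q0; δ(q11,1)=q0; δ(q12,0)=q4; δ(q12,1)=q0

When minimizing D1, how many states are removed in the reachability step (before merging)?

4

BFS from q2 reaches {q0, q2, q3, q4, q5, q6, q7, q10, q12}; the 4 state(s) q1, q8, q9, q11 are never visited.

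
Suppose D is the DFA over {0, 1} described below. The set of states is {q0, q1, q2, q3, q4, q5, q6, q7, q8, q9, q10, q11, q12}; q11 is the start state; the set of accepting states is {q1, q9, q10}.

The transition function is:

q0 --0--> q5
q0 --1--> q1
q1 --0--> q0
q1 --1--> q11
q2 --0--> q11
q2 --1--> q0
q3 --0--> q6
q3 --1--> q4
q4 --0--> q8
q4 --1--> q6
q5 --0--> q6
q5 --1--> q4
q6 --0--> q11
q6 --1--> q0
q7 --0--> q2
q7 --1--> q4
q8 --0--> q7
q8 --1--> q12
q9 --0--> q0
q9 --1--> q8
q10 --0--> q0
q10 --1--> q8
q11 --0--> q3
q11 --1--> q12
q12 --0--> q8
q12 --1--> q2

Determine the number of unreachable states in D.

2

No path from q11 leads to q9, q10; the other 11 states are all reachable.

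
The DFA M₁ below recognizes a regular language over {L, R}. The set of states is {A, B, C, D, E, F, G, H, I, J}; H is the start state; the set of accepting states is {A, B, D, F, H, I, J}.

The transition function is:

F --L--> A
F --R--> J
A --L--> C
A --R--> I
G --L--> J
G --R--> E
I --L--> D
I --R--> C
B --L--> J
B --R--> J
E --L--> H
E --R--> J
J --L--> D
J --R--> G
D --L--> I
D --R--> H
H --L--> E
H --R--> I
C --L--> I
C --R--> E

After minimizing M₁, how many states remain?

5

States {A,B,F} cannot be reached from the start state, so discard them.
Initial partition by acceptance: {D,H,I,J} | {C,E,G}.
Split {D,H,I,J} by δ(·,L) → {D,I,J} and {H}.
On input R, block {D,I,J} splits into {I,J} and {D}.
Split {C,E,G} by δ(·,L) → {C,G} and {E}.
The partition is now stable with 5 blocks: {I,J} | {C,G} | {H} | {D} | {E}.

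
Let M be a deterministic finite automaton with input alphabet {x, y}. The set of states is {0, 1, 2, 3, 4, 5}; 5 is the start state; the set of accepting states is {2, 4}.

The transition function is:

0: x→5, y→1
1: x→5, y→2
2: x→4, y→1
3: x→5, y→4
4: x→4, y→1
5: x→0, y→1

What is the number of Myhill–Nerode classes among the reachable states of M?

3

States {3} cannot be reached from the start state, so discard them.
P0 = {2,4} | {0,1,5}.
On input y, block {0,1,5} splits into {0,5} and {1}.
The partition is now stable with 3 blocks: {2,4} | {0,5} | {1}.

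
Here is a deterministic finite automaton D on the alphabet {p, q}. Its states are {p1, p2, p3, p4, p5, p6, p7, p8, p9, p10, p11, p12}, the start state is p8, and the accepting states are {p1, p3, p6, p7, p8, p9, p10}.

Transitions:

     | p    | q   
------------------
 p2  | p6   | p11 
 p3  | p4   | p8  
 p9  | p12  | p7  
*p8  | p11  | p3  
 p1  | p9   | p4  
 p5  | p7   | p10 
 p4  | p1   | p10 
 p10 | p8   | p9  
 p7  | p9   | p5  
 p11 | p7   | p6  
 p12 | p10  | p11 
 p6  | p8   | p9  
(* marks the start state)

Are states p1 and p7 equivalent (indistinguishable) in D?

First remove the unreachable states {p2}; 11 states remain.
Start with accepting vs non-accepting: {p1,p3,p6,p7,p8,p9,p10} | {p4,p5,p11,p12}.
Refine {p1,p3,p6,p7,p8,p9,p10} on symbol p: members go to different blocks, giving {p1,p6,p7,p10} and {p3,p8,p9}.
On input q, block {p1,p6,p7,p10} splits into {p1,p7} and {p6,p10}.
Refine {p4,p5,p11,p12} on symbol p: members go to different blocks, giving {p4,p5,p11} and {p12}.
Refine {p3,p8,p9} on symbol p: members go to different blocks, giving {p3,p8} and {p9}.
The partition is now stable with 6 blocks: {p1,p7} | {p4,p5,p11} | {p3,p8} | {p6,p10} | {p12} | {p9}.
p1 and p7 lie in the same block of the stable partition, so they are equivalent — no string distinguishes them.

Yes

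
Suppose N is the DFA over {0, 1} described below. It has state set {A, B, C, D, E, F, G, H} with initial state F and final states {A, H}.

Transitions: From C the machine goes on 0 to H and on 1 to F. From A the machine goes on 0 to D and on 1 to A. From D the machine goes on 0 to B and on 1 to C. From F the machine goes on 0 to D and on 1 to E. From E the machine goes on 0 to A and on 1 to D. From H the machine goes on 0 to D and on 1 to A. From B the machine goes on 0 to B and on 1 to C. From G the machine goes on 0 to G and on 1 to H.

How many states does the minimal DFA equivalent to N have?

First remove the unreachable states {G}; 7 states remain.
Start with accepting vs non-accepting: {A,H} | {B,C,D,E,F}.
Refine {B,C,D,E,F} on symbol 0: members go to different blocks, giving {B,D,F} and {C,E}.
No further refinement is possible. Final partition (3 blocks): {A,H} | {B,D,F} | {C,E}.

3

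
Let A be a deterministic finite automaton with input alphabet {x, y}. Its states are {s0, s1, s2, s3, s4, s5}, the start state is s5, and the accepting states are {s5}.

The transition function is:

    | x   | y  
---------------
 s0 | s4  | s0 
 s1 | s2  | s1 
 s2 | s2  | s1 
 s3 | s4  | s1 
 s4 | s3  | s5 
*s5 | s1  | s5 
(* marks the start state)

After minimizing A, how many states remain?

2

Reachable states from the start: {s1,s2,s5}. Unreachable: {s0,s3,s4} — drop them.
Initial partition by acceptance: {s5} | {s1,s2}.
The partition is now stable with 2 blocks: {s5} | {s1,s2}.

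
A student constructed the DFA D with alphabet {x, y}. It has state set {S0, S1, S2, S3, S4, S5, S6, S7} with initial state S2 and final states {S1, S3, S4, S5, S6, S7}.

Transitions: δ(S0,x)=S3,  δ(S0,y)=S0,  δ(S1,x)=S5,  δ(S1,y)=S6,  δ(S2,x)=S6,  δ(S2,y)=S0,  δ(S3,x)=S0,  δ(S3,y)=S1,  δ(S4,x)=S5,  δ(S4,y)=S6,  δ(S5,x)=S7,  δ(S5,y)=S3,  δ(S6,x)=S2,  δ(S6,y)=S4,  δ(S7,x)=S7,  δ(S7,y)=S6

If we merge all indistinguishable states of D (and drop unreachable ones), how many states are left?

Start with accepting vs non-accepting: {S1,S3,S4,S5,S6,S7} | {S0,S2}.
Split {S1,S3,S4,S5,S6,S7} by δ(·,x) → {S1,S4,S5,S7} and {S3,S6}.
The partition is now stable with 3 blocks: {S1,S4,S5,S7} | {S0,S2} | {S3,S6}.

3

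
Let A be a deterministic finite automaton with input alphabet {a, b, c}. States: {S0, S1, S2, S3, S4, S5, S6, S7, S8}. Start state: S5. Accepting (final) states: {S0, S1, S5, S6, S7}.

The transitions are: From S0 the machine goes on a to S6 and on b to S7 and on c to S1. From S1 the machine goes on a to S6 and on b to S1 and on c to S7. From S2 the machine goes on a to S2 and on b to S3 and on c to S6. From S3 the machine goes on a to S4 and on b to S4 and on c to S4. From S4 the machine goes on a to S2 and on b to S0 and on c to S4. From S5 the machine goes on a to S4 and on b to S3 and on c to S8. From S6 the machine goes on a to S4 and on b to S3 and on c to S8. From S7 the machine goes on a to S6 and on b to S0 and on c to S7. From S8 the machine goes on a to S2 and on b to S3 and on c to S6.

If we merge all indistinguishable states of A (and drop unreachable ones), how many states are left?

All states are reachable from the start state.
Initial partition by acceptance: {S0,S1,S5,S6,S7} | {S2,S3,S4,S8}.
On input a, block {S0,S1,S5,S6,S7} splits into {S0,S1,S7} and {S5,S6}.
Refine {S2,S3,S4,S8} on symbol b: members go to different blocks, giving {S2,S3,S8} and {S4}.
On input a, block {S2,S3,S8} splits into {S2,S8} and {S3}.
No further refinement is possible. Final partition (5 blocks): {S0,S1,S7} | {S2,S8} | {S5,S6} | {S4} | {S3}.

5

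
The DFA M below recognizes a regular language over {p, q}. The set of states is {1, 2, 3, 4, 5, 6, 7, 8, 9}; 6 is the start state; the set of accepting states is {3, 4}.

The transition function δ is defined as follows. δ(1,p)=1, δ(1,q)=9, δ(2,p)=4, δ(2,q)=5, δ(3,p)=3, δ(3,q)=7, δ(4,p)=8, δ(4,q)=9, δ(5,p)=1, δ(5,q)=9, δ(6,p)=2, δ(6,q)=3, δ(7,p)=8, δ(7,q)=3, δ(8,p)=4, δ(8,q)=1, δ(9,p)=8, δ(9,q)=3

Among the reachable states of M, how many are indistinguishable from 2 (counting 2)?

Start with accepting vs non-accepting: {3,4} | {1,2,5,6,7,8,9}.
On input p, block {3,4} splits into {3} and {4}.
Refine {1,2,5,6,7,8,9} on symbol p: members go to different blocks, giving {1,5,6,7,9} and {2,8}.
Refine {1,5,6,7,9} on symbol p: members go to different blocks, giving {6,7,9} and {1,5}.
No further refinement is possible. Final partition (5 blocks): {3} | {6,7,9} | {4} | {2,8} | {1,5}.
The equivalence class containing 2 is {2,8}, of size 2.

2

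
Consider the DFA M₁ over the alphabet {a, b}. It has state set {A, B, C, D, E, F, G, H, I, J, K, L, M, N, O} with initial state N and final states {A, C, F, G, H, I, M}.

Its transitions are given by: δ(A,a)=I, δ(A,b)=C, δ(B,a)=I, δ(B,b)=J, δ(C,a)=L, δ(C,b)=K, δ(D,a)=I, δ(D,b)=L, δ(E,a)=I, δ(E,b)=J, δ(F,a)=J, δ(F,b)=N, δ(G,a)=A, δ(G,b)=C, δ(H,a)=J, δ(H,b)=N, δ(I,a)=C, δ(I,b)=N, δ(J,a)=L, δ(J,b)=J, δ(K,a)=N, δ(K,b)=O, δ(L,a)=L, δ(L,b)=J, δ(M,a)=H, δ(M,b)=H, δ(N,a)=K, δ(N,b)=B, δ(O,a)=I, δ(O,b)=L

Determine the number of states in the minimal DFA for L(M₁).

Reachable states from the start: {B,C,I,J,K,L,N,O}. Unreachable: {A,D,E,F,G,H,M} — drop them.
Initial partition by acceptance: {C,I} | {B,J,K,L,N,O}.
Split {C,I} by δ(·,a) → {C} and {I}.
Split {B,J,K,L,N,O} by δ(·,a) → {J,K,L,N} and {B,O}.
Refine {J,K,L,N} on symbol b: members go to different blocks, giving {J,L} and {K,N}.
No further refinement is possible. Final partition (5 blocks): {C} | {J,L} | {I} | {B,O} | {K,N}.

5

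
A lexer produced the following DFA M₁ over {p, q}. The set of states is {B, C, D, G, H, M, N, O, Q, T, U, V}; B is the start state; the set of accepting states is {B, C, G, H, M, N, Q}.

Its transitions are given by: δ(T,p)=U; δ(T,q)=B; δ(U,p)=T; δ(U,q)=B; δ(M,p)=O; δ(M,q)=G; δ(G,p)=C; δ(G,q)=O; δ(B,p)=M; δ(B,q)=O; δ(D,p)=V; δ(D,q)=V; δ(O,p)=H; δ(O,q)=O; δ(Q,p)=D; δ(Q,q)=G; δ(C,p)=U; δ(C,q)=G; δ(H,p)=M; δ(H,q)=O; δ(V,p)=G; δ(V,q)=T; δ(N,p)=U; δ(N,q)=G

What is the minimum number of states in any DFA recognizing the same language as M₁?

Reachable states from the start: {B,C,G,H,M,O,T,U}. Unreachable: {D,N,Q,V} — drop them.
Start with accepting vs non-accepting: {B,C,G,H,M} | {O,T,U}.
Split {B,C,G,H,M} by δ(·,p) → {B,G,H} and {C,M}.
On input p, block {O,T,U} splits into {T,U} and {O}.
Split {C,M} by δ(·,p) → {C} and {M}.
On input p, block {B,G,H} splits into {B,H} and {G}.
Stable partition: {B,H} | {T,U} | {C} | {O} | {M} | {G} — 6 equivalence classes.

6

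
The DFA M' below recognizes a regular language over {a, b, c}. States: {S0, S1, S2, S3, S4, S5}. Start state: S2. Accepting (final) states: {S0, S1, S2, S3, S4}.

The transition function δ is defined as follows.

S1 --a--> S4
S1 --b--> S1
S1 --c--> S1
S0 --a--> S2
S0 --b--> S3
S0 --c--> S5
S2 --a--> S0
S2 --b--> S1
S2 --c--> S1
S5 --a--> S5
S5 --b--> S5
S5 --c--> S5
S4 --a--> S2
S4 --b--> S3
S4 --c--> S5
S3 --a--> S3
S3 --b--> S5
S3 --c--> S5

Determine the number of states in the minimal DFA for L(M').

4

Start with accepting vs non-accepting: {S0,S1,S2,S3,S4} | {S5}.
On input b, block {S0,S1,S2,S3,S4} splits into {S0,S1,S2,S4} and {S3}.
Refine {S0,S1,S2,S4} on symbol b: members go to different blocks, giving {S0,S4} and {S1,S2}.
The partition is now stable with 4 blocks: {S0,S4} | {S5} | {S3} | {S1,S2}.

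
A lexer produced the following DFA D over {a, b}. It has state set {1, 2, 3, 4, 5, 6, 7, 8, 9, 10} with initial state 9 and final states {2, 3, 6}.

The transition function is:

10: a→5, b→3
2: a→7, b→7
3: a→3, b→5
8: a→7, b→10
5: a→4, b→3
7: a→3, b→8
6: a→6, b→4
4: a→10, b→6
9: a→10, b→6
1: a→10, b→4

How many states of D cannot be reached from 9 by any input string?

Starting at 9 and following transitions, the reachable set is {3, 4, 5, 6, 9, 10}. That leaves 1, 2, 7, 8 unreachable — 4 in total.

4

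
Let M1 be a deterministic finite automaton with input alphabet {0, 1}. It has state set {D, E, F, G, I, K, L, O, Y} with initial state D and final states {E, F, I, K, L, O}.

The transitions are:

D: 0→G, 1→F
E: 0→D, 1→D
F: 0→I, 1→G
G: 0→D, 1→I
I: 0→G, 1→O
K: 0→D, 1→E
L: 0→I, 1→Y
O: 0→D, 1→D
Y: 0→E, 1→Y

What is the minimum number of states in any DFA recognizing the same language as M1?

Reachable states from the start: {D,F,G,I,O}. Unreachable: {E,K,L,Y} — drop them.
Start with accepting vs non-accepting: {F,I,O} | {D,G}.
On input 0, block {F,I,O} splits into {I,O} and {F}.
Split {I,O} by δ(·,1) → {I} and {O}.
On input 1, block {D,G} splits into {D} and {G}.
The partition is now stable with 5 blocks: {I} | {D} | {F} | {O} | {G}.

5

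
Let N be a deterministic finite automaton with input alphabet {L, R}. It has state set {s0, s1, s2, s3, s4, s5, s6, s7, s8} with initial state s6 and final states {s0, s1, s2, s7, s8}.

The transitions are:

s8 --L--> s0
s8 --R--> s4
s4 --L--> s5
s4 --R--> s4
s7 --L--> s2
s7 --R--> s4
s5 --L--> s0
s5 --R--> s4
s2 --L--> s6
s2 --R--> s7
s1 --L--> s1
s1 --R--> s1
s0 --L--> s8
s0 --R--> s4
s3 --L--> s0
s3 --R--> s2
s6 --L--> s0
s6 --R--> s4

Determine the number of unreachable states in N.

Starting at s6 and following transitions, the reachable set is {s0, s4, s5, s6, s8}. That leaves s1, s2, s3, s7 unreachable — 4 in total.

4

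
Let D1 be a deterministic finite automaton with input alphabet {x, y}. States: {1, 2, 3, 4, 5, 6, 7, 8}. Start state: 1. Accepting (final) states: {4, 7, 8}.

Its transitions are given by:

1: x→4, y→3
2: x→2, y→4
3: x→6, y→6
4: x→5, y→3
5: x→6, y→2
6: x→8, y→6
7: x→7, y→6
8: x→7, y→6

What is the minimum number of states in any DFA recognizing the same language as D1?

Every state is reachable, so we keep all 8.
P0 = {4,7,8} | {1,2,3,5,6}.
Split {4,7,8} by δ(·,x) → {7,8} and {4}.
On input x, block {1,2,3,5,6} splits into {2,3,5} and {1} and {6}.
Split {2,3,5} by δ(·,x) → {3,5} and {2}.
Refine {3,5} on symbol y: members go to different blocks, giving {3} and {5}.
The partition is now stable with 7 blocks: {7,8} | {3} | {4} | {1} | {6} | {2} | {5}.

7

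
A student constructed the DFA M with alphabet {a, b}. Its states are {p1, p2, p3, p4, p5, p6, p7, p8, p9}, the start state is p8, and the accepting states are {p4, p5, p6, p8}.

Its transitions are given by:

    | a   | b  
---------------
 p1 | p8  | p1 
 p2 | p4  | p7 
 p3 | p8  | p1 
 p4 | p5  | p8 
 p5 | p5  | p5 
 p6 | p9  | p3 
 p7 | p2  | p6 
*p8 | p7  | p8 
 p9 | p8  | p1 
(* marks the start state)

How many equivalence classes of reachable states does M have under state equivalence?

7

All states are reachable from the start state.
Initial partition by acceptance: {p4,p5,p6,p8} | {p1,p2,p3,p7,p9}.
Refine {p4,p5,p6,p8} on symbol a: members go to different blocks, giving {p4,p5} and {p6,p8}.
Split {p4,p5} by δ(·,b) → {p4} and {p5}.
On input a, block {p1,p2,p3,p7,p9} splits into {p1,p3,p9} and {p2} and {p7}.
Split {p6,p8} by δ(·,a) → {p6} and {p8}.
The partition is now stable with 7 blocks: {p4} | {p1,p3,p9} | {p6} | {p5} | {p2} | {p7} | {p8}.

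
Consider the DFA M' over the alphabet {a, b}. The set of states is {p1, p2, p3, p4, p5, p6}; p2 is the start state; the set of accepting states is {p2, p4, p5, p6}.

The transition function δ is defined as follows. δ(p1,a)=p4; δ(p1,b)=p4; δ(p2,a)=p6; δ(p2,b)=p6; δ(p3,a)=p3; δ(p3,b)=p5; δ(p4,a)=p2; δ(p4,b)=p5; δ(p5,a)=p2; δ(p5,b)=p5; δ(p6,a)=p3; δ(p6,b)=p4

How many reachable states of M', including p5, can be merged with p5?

2

States {p1} cannot be reached from the start state, so discard them.
Start with accepting vs non-accepting: {p2,p4,p5,p6} | {p3}.
Refine {p2,p4,p5,p6} on symbol a: members go to different blocks, giving {p2,p4,p5} and {p6}.
Split {p2,p4,p5} by δ(·,a) → {p4,p5} and {p2}.
No further refinement is possible. Final partition (4 blocks): {p4,p5} | {p3} | {p6} | {p2}.
The equivalence class containing p5 is {p4,p5}, of size 2.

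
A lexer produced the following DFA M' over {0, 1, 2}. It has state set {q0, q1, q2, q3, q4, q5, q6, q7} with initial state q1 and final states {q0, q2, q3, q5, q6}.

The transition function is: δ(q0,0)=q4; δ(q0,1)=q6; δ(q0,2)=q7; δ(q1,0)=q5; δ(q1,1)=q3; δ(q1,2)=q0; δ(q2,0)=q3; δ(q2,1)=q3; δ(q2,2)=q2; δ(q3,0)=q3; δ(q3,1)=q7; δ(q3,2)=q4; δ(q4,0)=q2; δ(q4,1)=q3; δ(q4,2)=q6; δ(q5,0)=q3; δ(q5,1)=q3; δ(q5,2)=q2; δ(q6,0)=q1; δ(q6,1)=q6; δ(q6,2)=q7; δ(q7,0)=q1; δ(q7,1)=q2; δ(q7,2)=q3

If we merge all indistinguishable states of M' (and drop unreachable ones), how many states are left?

5

All states are reachable from the start state.
P0 = {q0,q2,q3,q5,q6} | {q1,q4,q7}.
Split {q0,q2,q3,q5,q6} by δ(·,0) → {q2,q3,q5} and {q0,q6}.
Split {q2,q3,q5} by δ(·,1) → {q2,q5} and {q3}.
On input 0, block {q1,q4,q7} splits into {q1,q4} and {q7}.
Stable partition: {q2,q5} | {q1,q4} | {q0,q6} | {q3} | {q7} — 5 equivalence classes.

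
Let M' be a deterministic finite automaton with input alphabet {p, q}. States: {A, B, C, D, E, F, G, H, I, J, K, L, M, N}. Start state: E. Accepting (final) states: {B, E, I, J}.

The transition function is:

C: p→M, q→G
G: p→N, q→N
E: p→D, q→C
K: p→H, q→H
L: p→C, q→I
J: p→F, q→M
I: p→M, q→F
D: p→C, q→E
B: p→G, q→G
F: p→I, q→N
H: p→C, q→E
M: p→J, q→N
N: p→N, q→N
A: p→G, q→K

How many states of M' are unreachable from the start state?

No path from E leads to A, B, H, K, L; the other 9 states are all reachable.

5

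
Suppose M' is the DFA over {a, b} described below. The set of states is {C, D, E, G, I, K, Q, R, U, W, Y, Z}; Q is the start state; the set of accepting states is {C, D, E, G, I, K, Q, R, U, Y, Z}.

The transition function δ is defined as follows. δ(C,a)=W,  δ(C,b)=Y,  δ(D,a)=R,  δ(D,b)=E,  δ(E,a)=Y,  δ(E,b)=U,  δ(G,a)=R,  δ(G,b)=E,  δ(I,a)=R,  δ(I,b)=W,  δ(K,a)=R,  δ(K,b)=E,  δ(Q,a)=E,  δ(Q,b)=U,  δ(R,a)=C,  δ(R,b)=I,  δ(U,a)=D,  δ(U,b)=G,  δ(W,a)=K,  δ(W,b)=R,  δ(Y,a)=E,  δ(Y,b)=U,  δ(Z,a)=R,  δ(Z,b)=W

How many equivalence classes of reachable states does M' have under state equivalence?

7

First remove the unreachable states {Z}; 11 states remain.
Start with accepting vs non-accepting: {C,D,E,G,I,K,Q,R,U,Y} | {W}.
Refine {C,D,E,G,I,K,Q,R,U,Y} on symbol a: members go to different blocks, giving {D,E,G,I,K,Q,R,U,Y} and {C}.
On input a, block {D,E,G,I,K,Q,R,U,Y} splits into {D,E,G,I,K,Q,U,Y} and {R}.
Refine {D,E,G,I,K,Q,U,Y} on symbol a: members go to different blocks, giving {E,Q,U,Y} and {D,G,I,K}.
On input a, block {E,Q,U,Y} splits into {E,Q,Y} and {U}.
Refine {D,G,I,K} on symbol b: members go to different blocks, giving {D,G,K} and {I}.
No further refinement is possible. Final partition (7 blocks): {E,Q,Y} | {W} | {C} | {R} | {D,G,K} | {U} | {I}.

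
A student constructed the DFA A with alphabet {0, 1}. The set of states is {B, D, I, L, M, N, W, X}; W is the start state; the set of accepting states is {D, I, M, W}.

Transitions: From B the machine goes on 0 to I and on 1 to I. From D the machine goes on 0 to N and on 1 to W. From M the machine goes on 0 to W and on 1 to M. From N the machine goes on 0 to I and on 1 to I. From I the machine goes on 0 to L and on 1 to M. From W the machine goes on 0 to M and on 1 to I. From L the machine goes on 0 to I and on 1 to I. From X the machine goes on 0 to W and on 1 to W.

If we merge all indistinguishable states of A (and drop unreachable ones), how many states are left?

Reachable states from the start: {I,L,M,W}. Unreachable: {B,D,N,X} — drop them.
P0 = {I,M,W} | {L}.
On input 0, block {I,M,W} splits into {M,W} and {I}.
Split {M,W} by δ(·,1) → {M} and {W}.
No further refinement is possible. Final partition (4 blocks): {M} | {L} | {I} | {W}.

4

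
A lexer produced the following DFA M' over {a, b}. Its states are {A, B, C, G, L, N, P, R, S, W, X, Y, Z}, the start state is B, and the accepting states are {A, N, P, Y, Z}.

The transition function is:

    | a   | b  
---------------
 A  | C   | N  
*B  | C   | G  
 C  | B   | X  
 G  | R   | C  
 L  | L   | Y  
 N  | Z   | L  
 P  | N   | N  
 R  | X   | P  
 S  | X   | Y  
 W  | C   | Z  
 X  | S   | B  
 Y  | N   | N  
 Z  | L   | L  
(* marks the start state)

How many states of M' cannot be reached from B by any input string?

2

No path from B leads to A, W; the other 11 states are all reachable.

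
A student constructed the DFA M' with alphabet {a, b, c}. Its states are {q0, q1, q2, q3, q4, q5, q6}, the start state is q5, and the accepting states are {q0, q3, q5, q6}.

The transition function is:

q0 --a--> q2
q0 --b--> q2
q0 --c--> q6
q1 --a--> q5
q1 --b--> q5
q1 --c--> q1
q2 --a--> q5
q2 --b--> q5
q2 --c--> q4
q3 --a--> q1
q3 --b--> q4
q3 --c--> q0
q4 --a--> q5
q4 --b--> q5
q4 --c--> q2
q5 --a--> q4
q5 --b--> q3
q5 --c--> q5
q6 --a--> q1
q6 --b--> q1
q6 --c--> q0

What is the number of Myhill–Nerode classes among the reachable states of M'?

Every state is reachable, so we keep all 7.
Initial partition by acceptance: {q0,q3,q5,q6} | {q1,q2,q4}.
Split {q0,q3,q5,q6} by δ(·,b) → {q0,q3,q6} and {q5}.
Stable partition: {q0,q3,q6} | {q1,q2,q4} | {q5} — 3 equivalence classes.

3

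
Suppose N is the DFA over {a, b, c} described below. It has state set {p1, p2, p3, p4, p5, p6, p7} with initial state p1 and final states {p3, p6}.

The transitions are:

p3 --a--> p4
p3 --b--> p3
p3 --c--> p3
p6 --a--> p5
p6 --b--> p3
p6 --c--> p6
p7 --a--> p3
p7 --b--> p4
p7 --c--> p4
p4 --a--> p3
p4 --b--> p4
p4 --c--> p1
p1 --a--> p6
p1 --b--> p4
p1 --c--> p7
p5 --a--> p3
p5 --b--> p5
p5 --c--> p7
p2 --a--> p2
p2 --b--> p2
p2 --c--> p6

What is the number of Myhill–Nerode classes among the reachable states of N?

2

States {p2} cannot be reached from the start state, so discard them.
P0 = {p3,p6} | {p1,p4,p5,p7}.
The partition is now stable with 2 blocks: {p3,p6} | {p1,p4,p5,p7}.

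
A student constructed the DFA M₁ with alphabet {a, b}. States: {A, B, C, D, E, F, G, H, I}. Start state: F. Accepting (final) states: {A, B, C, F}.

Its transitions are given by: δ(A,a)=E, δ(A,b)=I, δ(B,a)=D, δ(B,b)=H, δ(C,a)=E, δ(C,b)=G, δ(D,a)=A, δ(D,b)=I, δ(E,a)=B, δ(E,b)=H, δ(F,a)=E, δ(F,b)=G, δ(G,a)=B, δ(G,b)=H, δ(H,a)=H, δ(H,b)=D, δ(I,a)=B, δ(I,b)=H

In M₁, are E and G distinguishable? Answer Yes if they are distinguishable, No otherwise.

No

States {C} cannot be reached from the start state, so discard them.
Start with accepting vs non-accepting: {A,B,F} | {D,E,G,H,I}.
Split {D,E,G,H,I} by δ(·,a) → {D,E,G,I} and {H}.
Split {A,B,F} by δ(·,b) → {A,F} and {B}.
Refine {D,E,G,I} on symbol a: members go to different blocks, giving {E,G,I} and {D}.
The partition is now stable with 5 blocks: {A,F} | {E,G,I} | {H} | {B} | {D}.
E and G lie in the same block of the stable partition, so they are equivalent — no string distinguishes them.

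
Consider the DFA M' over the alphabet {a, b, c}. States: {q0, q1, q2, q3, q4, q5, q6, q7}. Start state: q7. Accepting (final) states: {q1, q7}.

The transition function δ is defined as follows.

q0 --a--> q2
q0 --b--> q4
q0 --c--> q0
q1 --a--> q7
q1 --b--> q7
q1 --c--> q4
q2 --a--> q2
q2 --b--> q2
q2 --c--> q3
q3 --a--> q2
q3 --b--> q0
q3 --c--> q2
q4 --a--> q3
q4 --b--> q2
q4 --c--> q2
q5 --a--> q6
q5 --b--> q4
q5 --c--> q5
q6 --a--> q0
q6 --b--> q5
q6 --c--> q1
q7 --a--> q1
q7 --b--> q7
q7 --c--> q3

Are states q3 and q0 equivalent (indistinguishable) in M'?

Yes

First remove the unreachable states {q5,q6}; 6 states remain.
P0 = {q1,q7} | {q0,q2,q3,q4}.
The partition is now stable with 2 blocks: {q1,q7} | {q0,q2,q3,q4}.
q3 and q0 lie in the same block of the stable partition, so they are equivalent — no string distinguishes them.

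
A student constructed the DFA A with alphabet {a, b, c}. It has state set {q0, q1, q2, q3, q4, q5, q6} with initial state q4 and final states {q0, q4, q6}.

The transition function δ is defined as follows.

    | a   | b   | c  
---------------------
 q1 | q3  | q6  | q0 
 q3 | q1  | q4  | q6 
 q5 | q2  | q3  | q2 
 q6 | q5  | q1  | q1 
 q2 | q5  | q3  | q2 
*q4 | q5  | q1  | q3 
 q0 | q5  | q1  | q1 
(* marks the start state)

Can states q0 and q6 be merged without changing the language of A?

Yes

Initial partition by acceptance: {q0,q4,q6} | {q1,q2,q3,q5}.
Split {q1,q2,q3,q5} by δ(·,b) → {q1,q3} and {q2,q5}.
Stable partition: {q0,q4,q6} | {q1,q3} | {q2,q5} — 3 equivalence classes.
q0 and q6 lie in the same block of the stable partition, so they are equivalent — no string distinguishes them.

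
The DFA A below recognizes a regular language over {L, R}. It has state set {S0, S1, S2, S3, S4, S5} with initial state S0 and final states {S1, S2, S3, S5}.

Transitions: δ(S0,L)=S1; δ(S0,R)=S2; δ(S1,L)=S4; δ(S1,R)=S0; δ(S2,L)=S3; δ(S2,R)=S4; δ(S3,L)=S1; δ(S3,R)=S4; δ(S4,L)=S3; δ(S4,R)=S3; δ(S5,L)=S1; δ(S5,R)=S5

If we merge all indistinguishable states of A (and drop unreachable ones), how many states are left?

First remove the unreachable states {S5}; 5 states remain.
Initial partition by acceptance: {S1,S2,S3} | {S0,S4}.
Refine {S1,S2,S3} on symbol L: members go to different blocks, giving {S2,S3} and {S1}.
On input L, block {S2,S3} splits into {S2} and {S3}.
On input L, block {S0,S4} splits into {S0} and {S4}.
The partition is now stable with 5 blocks: {S2} | {S0} | {S1} | {S3} | {S4}.

5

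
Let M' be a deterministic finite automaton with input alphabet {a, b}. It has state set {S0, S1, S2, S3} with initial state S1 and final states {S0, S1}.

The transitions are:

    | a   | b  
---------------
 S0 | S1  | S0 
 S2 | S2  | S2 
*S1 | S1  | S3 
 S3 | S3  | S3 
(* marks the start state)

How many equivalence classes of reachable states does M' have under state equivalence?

2

First remove the unreachable states {S0,S2}; 2 states remain.
P0 = {S1} | {S3}.
The partition is now stable with 2 blocks: {S1} | {S3}.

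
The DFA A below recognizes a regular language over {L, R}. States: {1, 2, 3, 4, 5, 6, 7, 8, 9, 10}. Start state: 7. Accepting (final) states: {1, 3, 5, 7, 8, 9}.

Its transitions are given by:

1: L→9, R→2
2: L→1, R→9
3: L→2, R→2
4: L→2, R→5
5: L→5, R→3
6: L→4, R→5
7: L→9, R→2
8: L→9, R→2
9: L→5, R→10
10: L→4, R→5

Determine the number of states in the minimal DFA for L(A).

First remove the unreachable states {6,8}; 8 states remain.
Initial partition by acceptance: {1,3,5,7,9} | {2,4,10}.
Split {1,3,5,7,9} by δ(·,L) → {1,5,7,9} and {3}.
On input R, block {1,5,7,9} splits into {1,7,9} and {5}.
On input L, block {1,7,9} splits into {1,7} and {9}.
On input L, block {2,4,10} splits into {4,10} and {2}.
Refine {4,10} on symbol L: members go to different blocks, giving {4} and {10}.
No further refinement is possible. Final partition (7 blocks): {1,7} | {4} | {3} | {5} | {9} | {2} | {10}.

7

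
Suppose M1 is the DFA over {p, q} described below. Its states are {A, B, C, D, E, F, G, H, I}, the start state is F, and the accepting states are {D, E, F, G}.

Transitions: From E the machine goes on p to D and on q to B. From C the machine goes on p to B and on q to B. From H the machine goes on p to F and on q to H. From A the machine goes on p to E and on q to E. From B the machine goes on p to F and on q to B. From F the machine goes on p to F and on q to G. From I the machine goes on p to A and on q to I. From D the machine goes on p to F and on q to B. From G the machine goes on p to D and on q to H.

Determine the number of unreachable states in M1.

Starting at F and following transitions, the reachable set is {B, D, F, G, H}. That leaves A, C, E, I unreachable — 4 in total.

4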